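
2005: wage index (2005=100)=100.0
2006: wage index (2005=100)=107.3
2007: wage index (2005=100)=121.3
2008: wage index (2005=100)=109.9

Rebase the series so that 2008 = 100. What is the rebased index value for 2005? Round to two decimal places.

Rebased(2005) = 100.0 / 109.9 × 100 = 90.9918

90.99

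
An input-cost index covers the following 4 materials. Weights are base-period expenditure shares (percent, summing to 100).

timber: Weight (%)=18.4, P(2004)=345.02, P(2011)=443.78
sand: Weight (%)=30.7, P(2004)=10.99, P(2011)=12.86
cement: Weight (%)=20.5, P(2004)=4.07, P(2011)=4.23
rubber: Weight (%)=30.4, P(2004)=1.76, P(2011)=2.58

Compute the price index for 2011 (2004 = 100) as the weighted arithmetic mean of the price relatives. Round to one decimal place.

timber: 18.4 × (443.78/345.02) = 18.4 × 1.286244 = 23.6669
sand: 30.7 × (12.86/10.99) = 30.7 × 1.170155 = 35.9237
cement: 20.5 × (4.23/4.07) = 20.5 × 1.039312 = 21.3059
rubber: 30.4 × (2.58/1.76) = 30.4 × 1.465909 = 44.5636
Index = Σ wᵢ·(p₁ᵢ/p₀ᵢ) = 23.6669 + 35.9237 + 21.3059 + 44.5636 = 125.4602

125.5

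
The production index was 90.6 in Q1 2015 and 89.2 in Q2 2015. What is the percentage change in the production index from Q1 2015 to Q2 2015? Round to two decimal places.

-1.55%

Change = (89.2 − 90.6) / 90.6 × 100
       = -1.4 / 90.6 × 100 = -1.5453%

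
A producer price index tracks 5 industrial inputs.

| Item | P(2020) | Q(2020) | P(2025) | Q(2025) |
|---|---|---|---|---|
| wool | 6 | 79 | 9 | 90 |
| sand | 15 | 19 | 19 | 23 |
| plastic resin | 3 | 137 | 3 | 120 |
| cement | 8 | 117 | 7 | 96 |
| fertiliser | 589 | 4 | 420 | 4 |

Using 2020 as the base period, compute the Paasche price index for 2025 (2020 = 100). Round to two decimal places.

90.62

Paasche price index uses current-period quantities as weights.
ΣP(2025)·Q(2025) = 9×90 + 19×23 + 3×120 + 7×96 + 420×4 = 810 + 437 + 360 + 672 + 1680 = 3959
ΣP(2020)·Q(2025) = 6×90 + 15×23 + 3×120 + 8×96 + 589×4 = 540 + 345 + 360 + 768 + 2356 = 4369
Index = 3959 / 4369 × 100 = 90.6157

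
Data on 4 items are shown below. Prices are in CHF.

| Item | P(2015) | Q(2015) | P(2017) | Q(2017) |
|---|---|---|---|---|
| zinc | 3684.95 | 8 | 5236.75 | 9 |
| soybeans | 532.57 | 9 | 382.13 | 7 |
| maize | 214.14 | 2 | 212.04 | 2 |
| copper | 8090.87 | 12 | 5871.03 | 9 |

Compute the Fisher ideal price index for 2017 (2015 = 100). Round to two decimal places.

90.84

Laspeyres component (base-period weights):
ΣP(2017)Q(2015) = 5236.75×8 + 382.13×9 + 212.04×2 + 5871.03×12 = 41894 + 3439.17 + 424.08 + 70452.36 = 116209.61
ΣP(2015)Q(2015) = 3684.95×8 + 532.57×9 + 214.14×2 + 8090.87×12 = 29479.6 + 4793.13 + 428.28 + 97090.44 = 131791.45
L = 116209.61 / 131791.45 × 100 = 88.1769
Paasche component (current-period weights):
ΣP(2017)Q(2017) = 5236.75×9 + 382.13×7 + 212.04×2 + 5871.03×9 = 47130.75 + 2674.91 + 424.08 + 52839.27 = 103069.01
ΣP(2015)Q(2017) = 3684.95×9 + 532.57×7 + 214.14×2 + 8090.87×9 = 33164.55 + 3727.99 + 428.28 + 72817.83 = 110138.65
P = 103069.01 / 110138.65 × 100 = 93.5811
Fisher = √(L × P) = √(88.1769 × 93.5811) = 90.8388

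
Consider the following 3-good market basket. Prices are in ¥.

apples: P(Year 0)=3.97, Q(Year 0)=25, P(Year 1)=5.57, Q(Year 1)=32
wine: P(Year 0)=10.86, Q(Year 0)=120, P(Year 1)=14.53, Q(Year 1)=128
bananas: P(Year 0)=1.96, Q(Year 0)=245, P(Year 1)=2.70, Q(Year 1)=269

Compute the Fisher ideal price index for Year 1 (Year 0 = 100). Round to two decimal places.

Laspeyres component (base-period weights):
ΣP(Year 1)Q(Year 0) = 5.57×25 + 14.53×120 + 2.70×245 = 139.25 + 1743.6 + 661.5 = 2544.35
ΣP(Year 0)Q(Year 0) = 3.97×25 + 10.86×120 + 1.96×245 = 99.25 + 1303.2 + 480.2 = 1882.65
L = 2544.35 / 1882.65 × 100 = 135.1473
Paasche component (current-period weights):
ΣP(Year 1)Q(Year 1) = 5.57×32 + 14.53×128 + 2.70×269 = 178.24 + 1859.84 + 726.3 = 2764.38
ΣP(Year 0)Q(Year 1) = 3.97×32 + 10.86×128 + 1.96×269 = 127.04 + 1390.08 + 527.24 = 2044.36
P = 2764.38 / 2044.36 × 100 = 135.2198
Fisher = √(L × P) = √(135.1473 × 135.2198) = 135.1835

135.18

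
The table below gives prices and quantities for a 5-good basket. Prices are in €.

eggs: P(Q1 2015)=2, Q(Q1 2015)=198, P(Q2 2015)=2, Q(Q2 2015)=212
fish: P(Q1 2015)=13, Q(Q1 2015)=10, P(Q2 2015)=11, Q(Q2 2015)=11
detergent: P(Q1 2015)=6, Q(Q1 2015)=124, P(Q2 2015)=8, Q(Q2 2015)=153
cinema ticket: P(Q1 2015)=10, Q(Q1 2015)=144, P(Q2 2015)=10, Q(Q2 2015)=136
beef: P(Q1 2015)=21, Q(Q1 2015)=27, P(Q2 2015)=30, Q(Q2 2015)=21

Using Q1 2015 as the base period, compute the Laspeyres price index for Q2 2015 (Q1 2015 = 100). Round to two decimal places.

Laspeyres price index uses base-period quantities as weights.
ΣP(Q2 2015)·Q(Q1 2015) = 2×198 + 11×10 + 8×124 + 10×144 + 30×27 = 396 + 110 + 992 + 1440 + 810 = 3748
ΣP(Q1 2015)·Q(Q1 2015) = 2×198 + 13×10 + 6×124 + 10×144 + 21×27 = 396 + 130 + 744 + 1440 + 567 = 3277
Index = 3748 / 3277 × 100 = 114.3729

114.37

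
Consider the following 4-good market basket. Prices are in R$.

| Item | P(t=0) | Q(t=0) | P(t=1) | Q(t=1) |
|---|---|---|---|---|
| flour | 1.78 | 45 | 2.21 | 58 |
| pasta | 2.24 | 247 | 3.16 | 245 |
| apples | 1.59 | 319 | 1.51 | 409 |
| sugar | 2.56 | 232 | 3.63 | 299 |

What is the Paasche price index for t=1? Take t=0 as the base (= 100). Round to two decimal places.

126.00

Paasche price index uses current-period quantities as weights.
ΣP(t=1)·Q(t=1) = 2.21×58 + 3.16×245 + 1.51×409 + 3.63×299 = 128.18 + 774.2 + 617.59 + 1085.37 = 2605.34
ΣP(t=0)·Q(t=1) = 1.78×58 + 2.24×245 + 1.59×409 + 2.56×299 = 103.24 + 548.8 + 650.31 + 765.44 = 2067.79
Index = 2605.34 / 2067.79 × 100 = 125.9964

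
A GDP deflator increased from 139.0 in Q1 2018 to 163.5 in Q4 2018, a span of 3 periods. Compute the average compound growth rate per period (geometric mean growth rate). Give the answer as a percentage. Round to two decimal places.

5.56%

Growth factor = (163.5/139.0)^(1/3) = (1.176259)^(1/3) = 1.055604
Growth rate = 1.055604 − 1 = 0.055604 = 5.5604%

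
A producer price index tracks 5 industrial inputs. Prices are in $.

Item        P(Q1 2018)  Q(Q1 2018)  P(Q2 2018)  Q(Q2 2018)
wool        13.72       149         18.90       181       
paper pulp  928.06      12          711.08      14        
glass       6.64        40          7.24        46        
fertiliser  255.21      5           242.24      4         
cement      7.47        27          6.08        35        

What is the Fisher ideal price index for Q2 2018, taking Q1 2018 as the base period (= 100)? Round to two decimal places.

87.23

Laspeyres component (base-period weights):
ΣP(Q2 2018)Q(Q1 2018) = 18.90×149 + 711.08×12 + 7.24×40 + 242.24×5 + 6.08×27 = 2816.1 + 8532.96 + 289.6 + 1211.2 + 164.16 = 13014.02
ΣP(Q1 2018)Q(Q1 2018) = 13.72×149 + 928.06×12 + 6.64×40 + 255.21×5 + 7.47×27 = 2044.28 + 11136.72 + 265.6 + 1276.05 + 201.69 = 14924.34
L = 13014.02 / 14924.34 × 100 = 87.2000
Paasche component (current-period weights):
ΣP(Q2 2018)Q(Q2 2018) = 18.90×181 + 711.08×14 + 7.24×46 + 242.24×4 + 6.08×35 = 3420.9 + 9955.12 + 333.04 + 968.96 + 212.8 = 14890.82
ΣP(Q1 2018)Q(Q2 2018) = 13.72×181 + 928.06×14 + 6.64×46 + 255.21×4 + 7.47×35 = 2483.32 + 12992.84 + 305.44 + 1020.84 + 261.45 = 17063.89
P = 14890.82 / 17063.89 × 100 = 87.2651
Fisher = √(L × P) = √(87.2000 × 87.2651) = 87.2325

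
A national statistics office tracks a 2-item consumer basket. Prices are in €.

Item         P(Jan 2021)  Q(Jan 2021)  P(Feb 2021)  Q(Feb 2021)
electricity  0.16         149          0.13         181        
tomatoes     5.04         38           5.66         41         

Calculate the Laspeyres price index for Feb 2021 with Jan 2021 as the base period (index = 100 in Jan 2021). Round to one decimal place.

108.9

Laspeyres price index uses base-period quantities as weights.
ΣP(Feb 2021)·Q(Jan 2021) = 0.13×149 + 5.66×38 = 19.37 + 215.08 = 234.45
ΣP(Jan 2021)·Q(Jan 2021) = 0.16×149 + 5.04×38 = 23.84 + 191.52 = 215.36
Index = 234.45 / 215.36 × 100 = 108.8642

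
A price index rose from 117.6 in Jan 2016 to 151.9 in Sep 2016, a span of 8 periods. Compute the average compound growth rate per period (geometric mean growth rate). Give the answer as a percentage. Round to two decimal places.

Growth factor = (151.9/117.6)^(1/8) = (1.291667)^(1/8) = 1.032509
Growth rate = 1.032509 − 1 = 0.032509 = 3.2509%

3.25%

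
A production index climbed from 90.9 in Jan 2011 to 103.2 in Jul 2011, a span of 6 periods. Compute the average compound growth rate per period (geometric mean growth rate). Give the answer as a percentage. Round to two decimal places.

Growth factor = (103.2/90.9)^(1/6) = (1.135314)^(1/6) = 1.021377
Growth rate = 1.021377 − 1 = 0.021377 = 2.1377%

2.14%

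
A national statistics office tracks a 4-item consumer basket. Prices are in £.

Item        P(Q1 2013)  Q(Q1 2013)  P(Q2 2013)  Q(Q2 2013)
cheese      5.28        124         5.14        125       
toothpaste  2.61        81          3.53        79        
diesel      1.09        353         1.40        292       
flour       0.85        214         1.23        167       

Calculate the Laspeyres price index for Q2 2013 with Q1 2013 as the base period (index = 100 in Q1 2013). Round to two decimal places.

Laspeyres price index uses base-period quantities as weights.
ΣP(Q2 2013)·Q(Q1 2013) = 5.14×124 + 3.53×81 + 1.40×353 + 1.23×214 = 637.36 + 285.93 + 494.2 + 263.22 = 1680.71
ΣP(Q1 2013)·Q(Q1 2013) = 5.28×124 + 2.61×81 + 1.09×353 + 0.85×214 = 654.72 + 211.41 + 384.77 + 181.9 = 1432.8
Index = 1680.71 / 1432.8 × 100 = 117.3025

117.30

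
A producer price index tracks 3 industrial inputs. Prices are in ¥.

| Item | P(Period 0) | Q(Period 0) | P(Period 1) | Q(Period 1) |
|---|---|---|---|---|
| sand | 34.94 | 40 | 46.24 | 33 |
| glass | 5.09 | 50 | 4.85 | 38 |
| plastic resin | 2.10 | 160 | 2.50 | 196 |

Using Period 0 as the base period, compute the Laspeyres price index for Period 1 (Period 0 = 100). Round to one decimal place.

125.4

Laspeyres price index uses base-period quantities as weights.
ΣP(Period 1)·Q(Period 0) = 46.24×40 + 4.85×50 + 2.50×160 = 1849.6 + 242.5 + 400 = 2492.1
ΣP(Period 0)·Q(Period 0) = 34.94×40 + 5.09×50 + 2.10×160 = 1397.6 + 254.5 + 336 = 1988.1
Index = 2492.1 / 1988.1 × 100 = 125.3508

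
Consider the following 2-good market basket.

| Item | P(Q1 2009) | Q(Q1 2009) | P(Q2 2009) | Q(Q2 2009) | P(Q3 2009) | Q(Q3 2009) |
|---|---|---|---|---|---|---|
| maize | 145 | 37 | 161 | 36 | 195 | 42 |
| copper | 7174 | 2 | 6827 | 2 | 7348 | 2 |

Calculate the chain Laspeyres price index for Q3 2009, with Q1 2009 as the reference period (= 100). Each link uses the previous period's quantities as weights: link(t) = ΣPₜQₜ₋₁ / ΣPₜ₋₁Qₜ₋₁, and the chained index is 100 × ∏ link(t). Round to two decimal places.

111.07

Link Q1 2009→Q2 2009:
ΣP(Q2 2009)Q(Q1 2009) = 161×37 + 6827×2 = 5957 + 13654 = 19611
ΣP(Q1 2009)Q(Q1 2009) = 145×37 + 7174×2 = 5365 + 14348 = 19713
link = 19611/19713 = 0.994826
Link Q2 2009→Q3 2009:
ΣP(Q3 2009)Q(Q2 2009) = 195×36 + 7348×2 = 7020 + 14696 = 21716
ΣP(Q2 2009)Q(Q2 2009) = 161×36 + 6827×2 = 5796 + 13654 = 19450
link = 21716/19450 = 1.116504
Chained index = 100 × 0.994826 × 1.116504 = 111.0727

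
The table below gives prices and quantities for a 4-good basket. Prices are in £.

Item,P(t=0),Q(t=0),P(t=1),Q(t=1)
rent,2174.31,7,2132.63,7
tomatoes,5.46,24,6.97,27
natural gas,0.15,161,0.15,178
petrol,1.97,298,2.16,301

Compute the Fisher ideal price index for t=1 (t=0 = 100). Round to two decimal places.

Laspeyres component (base-period weights):
ΣP(t=1)Q(t=0) = 2132.63×7 + 6.97×24 + 0.15×161 + 2.16×298 = 14928.41 + 167.28 + 24.15 + 643.68 = 15763.52
ΣP(t=0)Q(t=0) = 2174.31×7 + 5.46×24 + 0.15×161 + 1.97×298 = 15220.17 + 131.04 + 24.15 + 587.06 = 15962.42
L = 15763.52 / 15962.42 × 100 = 98.7539
Paasche component (current-period weights):
ΣP(t=1)Q(t=1) = 2132.63×7 + 6.97×27 + 0.15×178 + 2.16×301 = 14928.41 + 188.19 + 26.7 + 650.16 = 15793.46
ΣP(t=0)Q(t=1) = 2174.31×7 + 5.46×27 + 0.15×178 + 1.97×301 = 15220.17 + 147.42 + 26.7 + 592.97 = 15987.26
P = 15793.46 / 15987.26 × 100 = 98.7878
Fisher = √(L × P) = √(98.7539 × 98.7878) = 98.7709

98.77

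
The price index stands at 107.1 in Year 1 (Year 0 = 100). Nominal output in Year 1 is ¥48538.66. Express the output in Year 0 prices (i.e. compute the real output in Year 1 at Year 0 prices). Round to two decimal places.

45320.88

Real = Nominal ÷ (Index/100) = 48538.66 ÷ (107.1/100)
     = 48538.66 ÷ 1.071 = 45320.8777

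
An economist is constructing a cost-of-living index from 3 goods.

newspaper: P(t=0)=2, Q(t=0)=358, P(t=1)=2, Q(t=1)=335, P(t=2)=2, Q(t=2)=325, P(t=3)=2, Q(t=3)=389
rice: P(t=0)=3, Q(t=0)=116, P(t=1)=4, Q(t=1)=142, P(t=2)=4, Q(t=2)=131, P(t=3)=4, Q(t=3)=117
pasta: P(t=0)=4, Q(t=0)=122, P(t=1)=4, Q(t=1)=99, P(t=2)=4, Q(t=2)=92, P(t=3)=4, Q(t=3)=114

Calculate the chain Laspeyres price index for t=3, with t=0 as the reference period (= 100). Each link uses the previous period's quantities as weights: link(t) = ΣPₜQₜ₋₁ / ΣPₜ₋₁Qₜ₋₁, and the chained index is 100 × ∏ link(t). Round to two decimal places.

Link t=0→t=1:
ΣP(t=1)Q(t=0) = 2×358 + 4×116 + 4×122 = 716 + 464 + 488 = 1668
ΣP(t=0)Q(t=0) = 2×358 + 3×116 + 4×122 = 716 + 348 + 488 = 1552
link = 1668/1552 = 1.074742
Link t=1→t=2:
ΣP(t=2)Q(t=1) = 2×335 + 4×142 + 4×99 = 670 + 568 + 396 = 1634
ΣP(t=1)Q(t=1) = 2×335 + 4×142 + 4×99 = 670 + 568 + 396 = 1634
link = 1634/1634 = 1.000000
Link t=2→t=3:
ΣP(t=3)Q(t=2) = 2×325 + 4×131 + 4×92 = 650 + 524 + 368 = 1542
ΣP(t=2)Q(t=2) = 2×325 + 4×131 + 4×92 = 650 + 524 + 368 = 1542
link = 1542/1542 = 1.000000
Chained index = 100 × 1.074742 × 1.000000 × 1.000000 = 107.4742

107.47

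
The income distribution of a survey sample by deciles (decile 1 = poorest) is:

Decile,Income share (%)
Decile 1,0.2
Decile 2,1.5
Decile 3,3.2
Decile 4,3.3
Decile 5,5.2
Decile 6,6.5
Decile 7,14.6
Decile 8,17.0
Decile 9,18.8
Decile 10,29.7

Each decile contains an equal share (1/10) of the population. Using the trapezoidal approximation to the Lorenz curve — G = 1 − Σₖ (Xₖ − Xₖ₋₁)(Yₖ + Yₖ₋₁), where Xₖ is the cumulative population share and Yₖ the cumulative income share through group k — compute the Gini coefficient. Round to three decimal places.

0.491

Cumulative income shares Yₖ: 0.0020, 0.0170, 0.0490, 0.0820, 0.1340, 0.1990, 0.3450, 0.5150, 0.7030, 1.0000
Σ (Xₖ−Xₖ₋₁)(Yₖ+Yₖ₋₁) = (1/10)(0.0020+0.0000) + (1/10)(0.0170+0.0020) + (1/10)(0.0490+0.0170) + (1/10)(0.0820+0.0490) + (1/10)(0.1340+0.0820) + (1/10)(0.1990+0.1340) + (1/10)(0.3450+0.1990) + (1/10)(0.5150+0.3450) + (1/10)(0.7030+0.5150) + (1/10)(1.0000+0.7030)
  = 0.0002 + 0.0019 + 0.0066 + 0.0131 + 0.0216 + 0.0333 + 0.0544 + 0.0860 + 0.1218 + 0.1703 = 0.5092
G = 1 − 0.5092 = 0.4908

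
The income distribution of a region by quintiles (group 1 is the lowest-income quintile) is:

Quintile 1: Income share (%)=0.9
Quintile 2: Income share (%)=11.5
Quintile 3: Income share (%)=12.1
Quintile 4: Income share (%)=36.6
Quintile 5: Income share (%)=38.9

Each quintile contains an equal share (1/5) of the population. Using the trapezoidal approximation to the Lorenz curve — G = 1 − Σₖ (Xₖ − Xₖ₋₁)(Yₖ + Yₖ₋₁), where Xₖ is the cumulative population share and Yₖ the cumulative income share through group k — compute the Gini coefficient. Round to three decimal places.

0.404

Cumulative income shares Yₖ: 0.0090, 0.1240, 0.2450, 0.6110, 1.0000
Σ (Xₖ−Xₖ₋₁)(Yₖ+Yₖ₋₁) = (1/5)(0.0090+0.0000) + (1/5)(0.1240+0.0090) + (1/5)(0.2450+0.1240) + (1/5)(0.6110+0.2450) + (1/5)(1.0000+0.6110)
  = 0.0018 + 0.0266 + 0.0738 + 0.1712 + 0.3222 = 0.5956
G = 1 − 0.5956 = 0.4044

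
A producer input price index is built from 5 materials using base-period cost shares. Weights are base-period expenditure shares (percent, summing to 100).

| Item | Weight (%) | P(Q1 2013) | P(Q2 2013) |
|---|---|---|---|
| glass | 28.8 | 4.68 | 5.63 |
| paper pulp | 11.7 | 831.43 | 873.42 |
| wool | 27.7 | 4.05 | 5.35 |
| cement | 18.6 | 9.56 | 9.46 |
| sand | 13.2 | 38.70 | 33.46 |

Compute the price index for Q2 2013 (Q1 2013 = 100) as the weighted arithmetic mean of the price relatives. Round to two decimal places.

glass: 28.8 × (5.63/4.68) = 28.8 × 1.202991 = 34.6462
paper pulp: 11.7 × (873.42/831.43) = 11.7 × 1.050503 = 12.2909
wool: 27.7 × (5.35/4.05) = 27.7 × 1.320988 = 36.5914
cement: 18.6 × (9.46/9.56) = 18.6 × 0.989540 = 18.4054
sand: 13.2 × (33.46/38.70) = 13.2 × 0.864599 = 11.4127
Index = Σ wᵢ·(p₁ᵢ/p₀ᵢ) = 34.6462 + 12.2909 + 36.5914 + 18.4054 + 11.4127 = 113.3466

113.35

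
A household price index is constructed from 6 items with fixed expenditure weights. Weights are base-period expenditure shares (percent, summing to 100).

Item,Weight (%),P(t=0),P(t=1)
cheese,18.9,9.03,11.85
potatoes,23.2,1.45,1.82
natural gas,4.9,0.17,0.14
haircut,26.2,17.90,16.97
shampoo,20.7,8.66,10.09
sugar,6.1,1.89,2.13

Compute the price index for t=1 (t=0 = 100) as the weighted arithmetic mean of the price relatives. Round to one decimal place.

cheese: 18.9 × (11.85/9.03) = 18.9 × 1.312292 = 24.8023
potatoes: 23.2 × (1.82/1.45) = 23.2 × 1.255172 = 29.1200
natural gas: 4.9 × (0.14/0.17) = 4.9 × 0.823529 = 4.0353
haircut: 26.2 × (16.97/17.90) = 26.2 × 0.948045 = 24.8388
shampoo: 20.7 × (10.09/8.66) = 20.7 × 1.165127 = 24.1181
sugar: 6.1 × (2.13/1.89) = 6.1 × 1.126984 = 6.8746
Index = Σ wᵢ·(p₁ᵢ/p₀ᵢ) = 24.8023 + 29.1200 + 4.0353 + 24.8388 + 24.1181 + 6.8746 = 113.7891

113.8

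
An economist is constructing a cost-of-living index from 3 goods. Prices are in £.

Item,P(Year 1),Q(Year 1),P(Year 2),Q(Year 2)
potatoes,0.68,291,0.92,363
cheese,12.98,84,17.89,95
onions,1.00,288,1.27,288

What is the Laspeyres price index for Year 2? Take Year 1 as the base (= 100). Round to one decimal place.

Laspeyres price index uses base-period quantities as weights.
ΣP(Year 2)·Q(Year 1) = 0.92×291 + 17.89×84 + 1.27×288 = 267.72 + 1502.76 + 365.76 = 2136.24
ΣP(Year 1)·Q(Year 1) = 0.68×291 + 12.98×84 + 1.00×288 = 197.88 + 1090.32 + 288 = 1576.2
Index = 2136.24 / 1576.2 × 100 = 135.5310

135.5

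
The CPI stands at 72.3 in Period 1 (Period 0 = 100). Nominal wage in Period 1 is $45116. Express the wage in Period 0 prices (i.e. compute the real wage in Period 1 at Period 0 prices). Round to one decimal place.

Real = Nominal ÷ (Index/100) = 45116 ÷ (72.3/100)
     = 45116 ÷ 0.723 = 62401.1065

62401.1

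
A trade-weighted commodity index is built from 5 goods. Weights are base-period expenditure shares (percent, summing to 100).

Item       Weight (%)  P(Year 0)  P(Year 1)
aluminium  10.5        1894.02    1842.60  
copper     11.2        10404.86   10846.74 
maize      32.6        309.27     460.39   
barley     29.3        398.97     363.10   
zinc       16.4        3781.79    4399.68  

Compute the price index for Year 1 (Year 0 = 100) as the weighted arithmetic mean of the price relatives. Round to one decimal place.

116.2

aluminium: 10.5 × (1842.60/1894.02) = 10.5 × 0.972851 = 10.2149
copper: 11.2 × (10846.74/10404.86) = 11.2 × 1.042469 = 11.6756
maize: 32.6 × (460.39/309.27) = 32.6 × 1.488635 = 48.5295
barley: 29.3 × (363.10/398.97) = 29.3 × 0.910093 = 26.6657
zinc: 16.4 × (4399.68/3781.79) = 16.4 × 1.163386 = 19.0795
Index = Σ wᵢ·(p₁ᵢ/p₀ᵢ) = 10.2149 + 11.6756 + 48.5295 + 26.6657 + 19.0795 = 116.1653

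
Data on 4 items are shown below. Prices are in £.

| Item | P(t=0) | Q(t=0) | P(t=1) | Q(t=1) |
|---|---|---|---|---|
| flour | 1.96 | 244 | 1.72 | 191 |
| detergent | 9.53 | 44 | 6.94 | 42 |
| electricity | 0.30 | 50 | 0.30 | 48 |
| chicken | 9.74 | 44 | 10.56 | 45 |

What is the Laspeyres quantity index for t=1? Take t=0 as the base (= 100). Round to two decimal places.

Laspeyres quantity index uses base-period prices as weights.
ΣP(t=0)·Q(t=1) = 1.96×191 + 9.53×42 + 0.30×48 + 9.74×45 = 374.36 + 400.26 + 14.4 + 438.3 = 1227.32
ΣP(t=0)·Q(t=0) = 1.96×244 + 9.53×44 + 0.30×50 + 9.74×44 = 478.24 + 419.32 + 15 + 428.56 = 1341.12
Index = 1227.32 / 1341.12 × 100 = 91.5146

91.51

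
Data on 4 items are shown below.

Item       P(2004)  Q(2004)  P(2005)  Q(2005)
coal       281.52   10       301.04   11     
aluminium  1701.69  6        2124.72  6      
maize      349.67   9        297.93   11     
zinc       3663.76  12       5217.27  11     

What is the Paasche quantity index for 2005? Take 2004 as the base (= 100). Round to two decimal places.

Paasche quantity index uses current-period prices as weights.
ΣP(2005)·Q(2005) = 301.04×11 + 2124.72×6 + 297.93×11 + 5217.27×11 = 3311.44 + 12748.32 + 3277.23 + 57389.97 = 76726.96
ΣP(2005)·Q(2004) = 301.04×10 + 2124.72×6 + 297.93×9 + 5217.27×12 = 3010.4 + 12748.32 + 2681.37 + 62607.24 = 81047.33
Index = 76726.96 / 81047.33 × 100 = 94.6693

94.67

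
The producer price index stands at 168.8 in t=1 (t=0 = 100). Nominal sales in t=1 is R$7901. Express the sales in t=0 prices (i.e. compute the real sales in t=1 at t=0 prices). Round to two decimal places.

Real = Nominal ÷ (Index/100) = 7901 ÷ (168.8/100)
     = 7901 ÷ 1.688 = 4680.6872

4680.69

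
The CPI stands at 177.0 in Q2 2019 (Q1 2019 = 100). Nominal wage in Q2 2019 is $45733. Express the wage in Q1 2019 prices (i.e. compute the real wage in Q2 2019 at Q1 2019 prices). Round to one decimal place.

Real = Nominal ÷ (Index/100) = 45733 ÷ (177.0/100)
     = 45733 ÷ 1.770 = 25837.8531

25837.9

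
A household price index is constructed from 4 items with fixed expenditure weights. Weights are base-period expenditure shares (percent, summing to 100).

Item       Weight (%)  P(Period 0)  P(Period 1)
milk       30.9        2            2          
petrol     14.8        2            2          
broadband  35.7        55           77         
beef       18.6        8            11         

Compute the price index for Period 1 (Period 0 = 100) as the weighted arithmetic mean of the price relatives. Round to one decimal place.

milk: 30.9 × (2/2) = 30.9 × 1.000000 = 30.9000
petrol: 14.8 × (2/2) = 14.8 × 1.000000 = 14.8000
broadband: 35.7 × (77/55) = 35.7 × 1.400000 = 49.9800
beef: 18.6 × (11/8) = 18.6 × 1.375000 = 25.5750
Index = Σ wᵢ·(p₁ᵢ/p₀ᵢ) = 30.9000 + 14.8000 + 49.9800 + 25.5750 = 121.2550

121.3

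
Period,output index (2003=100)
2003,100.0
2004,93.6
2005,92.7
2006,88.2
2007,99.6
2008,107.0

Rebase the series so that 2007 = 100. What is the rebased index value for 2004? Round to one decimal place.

94.0

Rebased(2004) = 93.6 / 99.6 × 100 = 93.9759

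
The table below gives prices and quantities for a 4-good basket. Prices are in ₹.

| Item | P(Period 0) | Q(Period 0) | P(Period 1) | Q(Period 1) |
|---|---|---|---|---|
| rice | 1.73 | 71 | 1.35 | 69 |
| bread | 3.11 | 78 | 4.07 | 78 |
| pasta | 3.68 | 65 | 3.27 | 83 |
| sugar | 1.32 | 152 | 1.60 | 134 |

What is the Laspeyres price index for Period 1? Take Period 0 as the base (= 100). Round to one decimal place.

107.9

Laspeyres price index uses base-period quantities as weights.
ΣP(Period 1)·Q(Period 0) = 1.35×71 + 4.07×78 + 3.27×65 + 1.60×152 = 95.85 + 317.46 + 212.55 + 243.2 = 869.06
ΣP(Period 0)·Q(Period 0) = 1.73×71 + 3.11×78 + 3.68×65 + 1.32×152 = 122.83 + 242.58 + 239.2 + 200.64 = 805.25
Index = 869.06 / 805.25 × 100 = 107.9242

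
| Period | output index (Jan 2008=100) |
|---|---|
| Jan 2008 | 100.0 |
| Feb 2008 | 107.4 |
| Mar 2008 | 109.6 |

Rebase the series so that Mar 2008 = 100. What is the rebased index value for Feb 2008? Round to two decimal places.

97.99

Rebased(Feb 2008) = 107.4 / 109.6 × 100 = 97.9927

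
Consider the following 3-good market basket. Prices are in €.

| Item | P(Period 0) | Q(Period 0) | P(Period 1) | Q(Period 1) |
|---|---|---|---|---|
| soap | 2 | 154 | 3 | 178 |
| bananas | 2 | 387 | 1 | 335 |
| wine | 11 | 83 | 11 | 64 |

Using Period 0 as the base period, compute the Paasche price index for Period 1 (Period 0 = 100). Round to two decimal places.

Paasche price index uses current-period quantities as weights.
ΣP(Period 1)·Q(Period 1) = 3×178 + 1×335 + 11×64 = 534 + 335 + 704 = 1573
ΣP(Period 0)·Q(Period 1) = 2×178 + 2×335 + 11×64 = 356 + 670 + 704 = 1730
Index = 1573 / 1730 × 100 = 90.9249

90.92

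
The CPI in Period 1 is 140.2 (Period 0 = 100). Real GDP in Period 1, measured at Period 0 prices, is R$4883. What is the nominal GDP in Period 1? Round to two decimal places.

6845.97

Nominal = Real × (Index/100) = 4883 × (140.2/100)
        = 4883 × 1.402 = 6845.9660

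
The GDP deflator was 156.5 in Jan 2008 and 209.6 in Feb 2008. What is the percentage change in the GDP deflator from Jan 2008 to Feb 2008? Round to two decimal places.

33.93%

Change = (209.6 − 156.5) / 156.5 × 100
       = 53.1 / 156.5 × 100 = 33.9297%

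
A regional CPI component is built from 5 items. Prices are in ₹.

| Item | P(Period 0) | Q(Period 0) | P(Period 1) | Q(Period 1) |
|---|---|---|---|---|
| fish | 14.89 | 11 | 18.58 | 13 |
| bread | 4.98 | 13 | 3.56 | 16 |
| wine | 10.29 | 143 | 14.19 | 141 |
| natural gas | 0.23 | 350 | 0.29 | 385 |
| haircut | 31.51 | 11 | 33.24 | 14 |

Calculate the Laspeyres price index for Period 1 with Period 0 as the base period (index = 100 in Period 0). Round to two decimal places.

129.14

Laspeyres price index uses base-period quantities as weights.
ΣP(Period 1)·Q(Period 0) = 18.58×11 + 3.56×13 + 14.19×143 + 0.29×350 + 33.24×11 = 204.38 + 46.28 + 2029.17 + 101.5 + 365.64 = 2746.97
ΣP(Period 0)·Q(Period 0) = 14.89×11 + 4.98×13 + 10.29×143 + 0.23×350 + 31.51×11 = 163.79 + 64.74 + 1471.47 + 80.5 + 346.61 = 2127.11
Index = 2746.97 / 2127.11 × 100 = 129.1409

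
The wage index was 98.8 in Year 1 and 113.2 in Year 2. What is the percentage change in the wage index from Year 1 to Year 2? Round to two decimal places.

Change = (113.2 − 98.8) / 98.8 × 100
       = 14.4 / 98.8 × 100 = 14.5749%

14.57%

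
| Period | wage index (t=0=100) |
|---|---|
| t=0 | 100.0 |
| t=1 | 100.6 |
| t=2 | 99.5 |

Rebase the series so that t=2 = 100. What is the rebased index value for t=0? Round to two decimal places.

100.50

Rebased(t=0) = 100.0 / 99.5 × 100 = 100.5025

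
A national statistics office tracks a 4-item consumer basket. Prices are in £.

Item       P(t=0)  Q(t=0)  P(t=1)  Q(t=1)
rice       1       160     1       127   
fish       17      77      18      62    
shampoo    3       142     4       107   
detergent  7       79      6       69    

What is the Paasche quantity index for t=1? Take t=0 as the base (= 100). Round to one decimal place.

80.6

Paasche quantity index uses current-period prices as weights.
ΣP(t=1)·Q(t=1) = 1×127 + 18×62 + 4×107 + 6×69 = 127 + 1116 + 428 + 414 = 2085
ΣP(t=1)·Q(t=0) = 1×160 + 18×77 + 4×142 + 6×79 = 160 + 1386 + 568 + 474 = 2588
Index = 2085 / 2588 × 100 = 80.5641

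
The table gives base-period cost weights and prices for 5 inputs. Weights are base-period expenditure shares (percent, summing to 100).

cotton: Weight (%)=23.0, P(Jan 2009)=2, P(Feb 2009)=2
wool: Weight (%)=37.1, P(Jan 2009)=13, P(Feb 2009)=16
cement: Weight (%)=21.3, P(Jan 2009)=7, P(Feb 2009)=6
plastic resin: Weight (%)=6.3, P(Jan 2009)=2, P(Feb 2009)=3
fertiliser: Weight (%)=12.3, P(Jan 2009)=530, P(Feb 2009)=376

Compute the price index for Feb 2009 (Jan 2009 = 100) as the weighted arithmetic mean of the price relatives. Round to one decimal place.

cotton: 23.0 × (2/2) = 23.0 × 1.000000 = 23.0000
wool: 37.1 × (16/13) = 37.1 × 1.230769 = 45.6615
cement: 21.3 × (6/7) = 21.3 × 0.857143 = 18.2571
plastic resin: 6.3 × (3/2) = 6.3 × 1.500000 = 9.4500
fertiliser: 12.3 × (376/530) = 12.3 × 0.709434 = 8.7260
Index = Σ wᵢ·(p₁ᵢ/p₀ᵢ) = 23.0000 + 45.6615 + 18.2571 + 9.4500 + 8.7260 = 105.0947

105.1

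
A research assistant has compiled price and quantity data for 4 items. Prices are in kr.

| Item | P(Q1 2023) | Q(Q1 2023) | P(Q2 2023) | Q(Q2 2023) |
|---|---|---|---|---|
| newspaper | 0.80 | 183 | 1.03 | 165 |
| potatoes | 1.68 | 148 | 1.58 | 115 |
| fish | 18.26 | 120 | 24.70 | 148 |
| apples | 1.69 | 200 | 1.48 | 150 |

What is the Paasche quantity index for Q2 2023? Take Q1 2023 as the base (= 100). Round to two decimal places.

Paasche quantity index uses current-period prices as weights.
ΣP(Q2 2023)·Q(Q2 2023) = 1.03×165 + 1.58×115 + 24.70×148 + 1.48×150 = 169.95 + 181.7 + 3655.6 + 222 = 4229.25
ΣP(Q2 2023)·Q(Q1 2023) = 1.03×183 + 1.58×148 + 24.70×120 + 1.48×200 = 188.49 + 233.84 + 2964 + 296 = 3682.33
Index = 4229.25 / 3682.33 × 100 = 114.8526

114.85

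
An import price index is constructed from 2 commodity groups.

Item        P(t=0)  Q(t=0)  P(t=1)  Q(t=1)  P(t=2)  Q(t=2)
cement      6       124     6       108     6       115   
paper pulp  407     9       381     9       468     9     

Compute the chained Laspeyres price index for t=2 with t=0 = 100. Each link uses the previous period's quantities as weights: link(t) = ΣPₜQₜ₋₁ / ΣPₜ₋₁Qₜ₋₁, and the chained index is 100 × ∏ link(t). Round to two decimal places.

Link t=0→t=1:
ΣP(t=1)Q(t=0) = 6×124 + 381×9 = 744 + 3429 = 4173
ΣP(t=0)Q(t=0) = 6×124 + 407×9 = 744 + 3663 = 4407
link = 4173/4407 = 0.946903
Link t=1→t=2:
ΣP(t=2)Q(t=1) = 6×108 + 468×9 = 648 + 4212 = 4860
ΣP(t=1)Q(t=1) = 6×108 + 381×9 = 648 + 3429 = 4077
link = 4860/4077 = 1.192053
Chained index = 100 × 0.946903 × 1.192053 = 112.8758

112.88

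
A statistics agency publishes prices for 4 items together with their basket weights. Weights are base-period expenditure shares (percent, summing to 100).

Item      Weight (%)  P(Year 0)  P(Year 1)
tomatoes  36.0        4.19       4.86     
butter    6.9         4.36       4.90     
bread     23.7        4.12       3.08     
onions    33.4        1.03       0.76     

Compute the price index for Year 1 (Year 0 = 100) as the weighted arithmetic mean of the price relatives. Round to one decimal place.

91.9

tomatoes: 36.0 × (4.86/4.19) = 36.0 × 1.159905 = 41.7566
butter: 6.9 × (4.90/4.36) = 6.9 × 1.123853 = 7.7546
bread: 23.7 × (3.08/4.12) = 23.7 × 0.747573 = 17.7175
onions: 33.4 × (0.76/1.03) = 33.4 × 0.737864 = 24.6447
Index = Σ wᵢ·(p₁ᵢ/p₀ᵢ) = 41.7566 + 7.7546 + 17.7175 + 24.6447 = 91.8733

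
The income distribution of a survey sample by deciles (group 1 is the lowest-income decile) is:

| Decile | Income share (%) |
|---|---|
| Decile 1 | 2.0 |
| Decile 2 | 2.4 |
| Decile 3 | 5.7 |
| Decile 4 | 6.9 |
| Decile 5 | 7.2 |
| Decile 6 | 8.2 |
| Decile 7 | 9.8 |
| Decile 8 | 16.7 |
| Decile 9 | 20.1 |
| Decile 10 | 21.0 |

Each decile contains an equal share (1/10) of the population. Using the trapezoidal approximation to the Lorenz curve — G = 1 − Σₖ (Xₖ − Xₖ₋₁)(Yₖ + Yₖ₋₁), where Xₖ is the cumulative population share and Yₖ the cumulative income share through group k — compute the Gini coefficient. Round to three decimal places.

0.360

Cumulative income shares Yₖ: 0.0200, 0.0440, 0.1010, 0.1700, 0.2420, 0.3240, 0.4220, 0.5890, 0.7900, 1.0000
Σ (Xₖ−Xₖ₋₁)(Yₖ+Yₖ₋₁) = (1/10)(0.0200+0.0000) + (1/10)(0.0440+0.0200) + (1/10)(0.1010+0.0440) + (1/10)(0.1700+0.1010) + (1/10)(0.2420+0.1700) + (1/10)(0.3240+0.2420) + (1/10)(0.4220+0.3240) + (1/10)(0.5890+0.4220) + (1/10)(0.7900+0.5890) + (1/10)(1.0000+0.7900)
  = 0.0020 + 0.0064 + 0.0145 + 0.0271 + 0.0412 + 0.0566 + 0.0746 + 0.1011 + 0.1379 + 0.1790 = 0.6404
G = 1 − 0.6404 = 0.3596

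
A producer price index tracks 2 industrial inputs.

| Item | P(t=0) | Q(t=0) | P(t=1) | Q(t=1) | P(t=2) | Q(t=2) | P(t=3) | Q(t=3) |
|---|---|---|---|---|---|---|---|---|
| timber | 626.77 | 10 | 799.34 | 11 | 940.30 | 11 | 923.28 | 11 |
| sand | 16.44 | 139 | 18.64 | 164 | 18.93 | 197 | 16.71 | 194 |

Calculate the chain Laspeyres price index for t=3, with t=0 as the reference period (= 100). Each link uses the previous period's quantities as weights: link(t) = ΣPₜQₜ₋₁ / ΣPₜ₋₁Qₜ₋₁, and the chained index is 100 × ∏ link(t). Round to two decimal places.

134.21

Link t=0→t=1:
ΣP(t=1)Q(t=0) = 799.34×10 + 18.64×139 = 7993.4 + 2590.96 = 10584.36
ΣP(t=0)Q(t=0) = 626.77×10 + 16.44×139 = 6267.7 + 2285.16 = 8552.86
link = 10584.36/8552.86 = 1.237523
Link t=1→t=2:
ΣP(t=2)Q(t=1) = 940.30×11 + 18.93×164 = 10343.3 + 3104.52 = 13447.82
ΣP(t=1)Q(t=1) = 799.34×11 + 18.64×164 = 8792.74 + 3056.96 = 11849.7
link = 13447.82/11849.7 = 1.134866
Link t=2→t=3:
ΣP(t=3)Q(t=2) = 923.28×11 + 16.71×197 = 10156.08 + 3291.87 = 13447.95
ΣP(t=2)Q(t=2) = 940.30×11 + 18.93×197 = 10343.3 + 3729.21 = 14072.51
link = 13447.95/14072.51 = 0.955618
Chained index = 100 × 1.237523 × 1.134866 × 0.955618 = 134.2092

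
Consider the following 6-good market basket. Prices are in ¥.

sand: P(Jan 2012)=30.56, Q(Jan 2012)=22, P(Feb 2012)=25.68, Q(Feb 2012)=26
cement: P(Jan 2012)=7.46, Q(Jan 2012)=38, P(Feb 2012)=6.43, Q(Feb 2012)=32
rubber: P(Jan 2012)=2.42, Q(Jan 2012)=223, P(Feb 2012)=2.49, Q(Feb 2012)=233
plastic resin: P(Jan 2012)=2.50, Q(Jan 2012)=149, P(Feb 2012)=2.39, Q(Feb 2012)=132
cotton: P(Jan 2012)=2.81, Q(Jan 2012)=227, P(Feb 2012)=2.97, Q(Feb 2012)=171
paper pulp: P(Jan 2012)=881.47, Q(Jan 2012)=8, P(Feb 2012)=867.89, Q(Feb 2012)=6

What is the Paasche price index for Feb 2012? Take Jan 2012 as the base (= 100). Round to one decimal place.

97.2

Paasche price index uses current-period quantities as weights.
ΣP(Feb 2012)·Q(Feb 2012) = 25.68×26 + 6.43×32 + 2.49×233 + 2.39×132 + 2.97×171 + 867.89×6 = 667.68 + 205.76 + 580.17 + 315.48 + 507.87 + 5207.34 = 7484.3
ΣP(Jan 2012)·Q(Feb 2012) = 30.56×26 + 7.46×32 + 2.42×233 + 2.50×132 + 2.81×171 + 881.47×6 = 794.56 + 238.72 + 563.86 + 330 + 480.51 + 5288.82 = 7696.47
Index = 7484.3 / 7696.47 × 100 = 97.2433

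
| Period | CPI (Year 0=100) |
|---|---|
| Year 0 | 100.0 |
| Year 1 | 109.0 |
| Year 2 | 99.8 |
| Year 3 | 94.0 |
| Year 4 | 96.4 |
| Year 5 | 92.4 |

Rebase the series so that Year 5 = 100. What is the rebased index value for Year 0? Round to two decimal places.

Rebased(Year 0) = 100.0 / 92.4 × 100 = 108.2251

108.23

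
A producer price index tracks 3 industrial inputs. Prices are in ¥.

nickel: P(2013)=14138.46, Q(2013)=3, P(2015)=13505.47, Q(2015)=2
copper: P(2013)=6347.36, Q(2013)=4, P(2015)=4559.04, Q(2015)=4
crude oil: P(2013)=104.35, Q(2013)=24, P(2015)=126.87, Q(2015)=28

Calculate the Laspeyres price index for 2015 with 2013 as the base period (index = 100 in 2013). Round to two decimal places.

87.89

Laspeyres price index uses base-period quantities as weights.
ΣP(2015)·Q(2013) = 13505.47×3 + 4559.04×4 + 126.87×24 = 40516.41 + 18236.16 + 3044.88 = 61797.45
ΣP(2013)·Q(2013) = 14138.46×3 + 6347.36×4 + 104.35×24 = 42415.38 + 25389.44 + 2504.4 = 70309.22
Index = 61797.45 / 70309.22 × 100 = 87.8938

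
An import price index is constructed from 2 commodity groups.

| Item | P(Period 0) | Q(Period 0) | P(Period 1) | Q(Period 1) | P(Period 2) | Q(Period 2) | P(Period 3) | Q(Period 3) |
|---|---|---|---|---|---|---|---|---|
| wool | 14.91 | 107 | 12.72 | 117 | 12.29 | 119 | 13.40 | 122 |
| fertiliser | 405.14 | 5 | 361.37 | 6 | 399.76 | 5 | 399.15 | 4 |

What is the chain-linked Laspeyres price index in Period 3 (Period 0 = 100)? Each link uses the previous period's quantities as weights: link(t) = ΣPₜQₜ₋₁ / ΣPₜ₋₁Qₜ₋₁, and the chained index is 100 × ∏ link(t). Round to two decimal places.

Link Period 0→Period 1:
ΣP(Period 1)Q(Period 0) = 12.72×107 + 361.37×5 = 1361.04 + 1806.85 = 3167.89
ΣP(Period 0)Q(Period 0) = 14.91×107 + 405.14×5 = 1595.37 + 2025.7 = 3621.07
link = 3167.89/3621.07 = 0.874849
Link Period 1→Period 2:
ΣP(Period 2)Q(Period 1) = 12.29×117 + 399.76×6 = 1437.93 + 2398.56 = 3836.49
ΣP(Period 1)Q(Period 1) = 12.72×117 + 361.37×6 = 1488.24 + 2168.22 = 3656.46
link = 3836.49/3656.46 = 1.049236
Link Period 2→Period 3:
ΣP(Period 3)Q(Period 2) = 13.40×119 + 399.15×5 = 1594.6 + 1995.75 = 3590.35
ΣP(Period 2)Q(Period 2) = 12.29×119 + 399.76×5 = 1462.51 + 1998.8 = 3461.31
link = 3590.35/3461.31 = 1.037281
Chained index = 100 × 0.874849 × 1.049236 × 1.037281 = 95.2144

95.21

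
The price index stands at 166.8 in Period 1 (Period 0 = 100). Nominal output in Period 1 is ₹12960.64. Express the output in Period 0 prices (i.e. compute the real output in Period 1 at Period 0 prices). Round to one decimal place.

7770.2

Real = Nominal ÷ (Index/100) = 12960.64 ÷ (166.8/100)
     = 12960.64 ÷ 1.668 = 7770.1679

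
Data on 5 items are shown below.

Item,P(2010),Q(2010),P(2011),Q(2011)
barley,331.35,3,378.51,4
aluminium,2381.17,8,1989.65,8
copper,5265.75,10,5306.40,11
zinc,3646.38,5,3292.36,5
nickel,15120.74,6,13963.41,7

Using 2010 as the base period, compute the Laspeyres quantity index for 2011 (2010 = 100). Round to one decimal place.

111.4

Laspeyres quantity index uses base-period prices as weights.
ΣP(2010)·Q(2011) = 331.35×4 + 2381.17×8 + 5265.75×11 + 3646.38×5 + 15120.74×7 = 1325.4 + 19049.36 + 57923.25 + 18231.9 + 105845.18 = 202375.09
ΣP(2010)·Q(2010) = 331.35×3 + 2381.17×8 + 5265.75×10 + 3646.38×5 + 15120.74×6 = 994.05 + 19049.36 + 52657.5 + 18231.9 + 90724.44 = 181657.25
Index = 202375.09 / 181657.25 × 100 = 111.4049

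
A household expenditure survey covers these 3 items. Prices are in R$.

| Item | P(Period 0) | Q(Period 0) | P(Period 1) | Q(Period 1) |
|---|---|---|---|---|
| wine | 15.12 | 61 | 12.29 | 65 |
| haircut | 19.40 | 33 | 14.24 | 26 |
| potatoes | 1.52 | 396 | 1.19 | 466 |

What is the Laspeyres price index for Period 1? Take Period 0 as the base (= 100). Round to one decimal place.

Laspeyres price index uses base-period quantities as weights.
ΣP(Period 1)·Q(Period 0) = 12.29×61 + 14.24×33 + 1.19×396 = 749.69 + 469.92 + 471.24 = 1690.85
ΣP(Period 0)·Q(Period 0) = 15.12×61 + 19.40×33 + 1.52×396 = 922.32 + 640.2 + 601.92 = 2164.44
Index = 1690.85 / 2164.44 × 100 = 78.1195

78.1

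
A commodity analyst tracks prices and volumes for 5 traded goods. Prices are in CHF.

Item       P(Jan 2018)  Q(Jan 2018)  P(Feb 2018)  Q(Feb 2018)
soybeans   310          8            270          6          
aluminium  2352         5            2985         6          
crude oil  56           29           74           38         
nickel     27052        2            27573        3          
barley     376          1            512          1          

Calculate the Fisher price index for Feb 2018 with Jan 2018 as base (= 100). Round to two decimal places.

Laspeyres component (base-period weights):
ΣP(Feb 2018)Q(Jan 2018) = 270×8 + 2985×5 + 74×29 + 27573×2 + 512×1 = 2160 + 14925 + 2146 + 55146 + 512 = 74889
ΣP(Jan 2018)Q(Jan 2018) = 310×8 + 2352×5 + 56×29 + 27052×2 + 376×1 = 2480 + 11760 + 1624 + 54104 + 376 = 70344
L = 74889 / 70344 × 100 = 106.4611
Paasche component (current-period weights):
ΣP(Feb 2018)Q(Feb 2018) = 270×6 + 2985×6 + 74×38 + 27573×3 + 512×1 = 1620 + 17910 + 2812 + 82719 + 512 = 105573
ΣP(Jan 2018)Q(Feb 2018) = 310×6 + 2352×6 + 56×38 + 27052×3 + 376×1 = 1860 + 14112 + 2128 + 81156 + 376 = 99632
P = 105573 / 99632 × 100 = 105.9629
Fisher = √(L × P) = √(106.4611 × 105.9629) = 106.2117

106.21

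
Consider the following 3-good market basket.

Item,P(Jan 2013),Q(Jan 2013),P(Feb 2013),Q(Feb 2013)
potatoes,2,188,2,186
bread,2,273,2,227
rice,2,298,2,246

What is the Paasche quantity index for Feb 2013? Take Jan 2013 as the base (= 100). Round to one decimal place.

86.8

Paasche quantity index uses current-period prices as weights.
ΣP(Feb 2013)·Q(Feb 2013) = 2×186 + 2×227 + 2×246 = 372 + 454 + 492 = 1318
ΣP(Feb 2013)·Q(Jan 2013) = 2×188 + 2×273 + 2×298 = 376 + 546 + 596 = 1518
Index = 1318 / 1518 × 100 = 86.8248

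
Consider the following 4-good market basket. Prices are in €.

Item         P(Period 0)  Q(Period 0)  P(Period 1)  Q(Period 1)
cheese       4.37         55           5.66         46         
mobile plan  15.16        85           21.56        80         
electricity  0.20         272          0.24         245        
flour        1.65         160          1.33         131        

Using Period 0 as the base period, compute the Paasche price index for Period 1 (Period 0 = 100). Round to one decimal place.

132.1

Paasche price index uses current-period quantities as weights.
ΣP(Period 1)·Q(Period 1) = 5.66×46 + 21.56×80 + 0.24×245 + 1.33×131 = 260.36 + 1724.8 + 58.8 + 174.23 = 2218.19
ΣP(Period 0)·Q(Period 1) = 4.37×46 + 15.16×80 + 0.20×245 + 1.65×131 = 201.02 + 1212.8 + 49 + 216.15 = 1678.97
Index = 2218.19 / 1678.97 × 100 = 132.1161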